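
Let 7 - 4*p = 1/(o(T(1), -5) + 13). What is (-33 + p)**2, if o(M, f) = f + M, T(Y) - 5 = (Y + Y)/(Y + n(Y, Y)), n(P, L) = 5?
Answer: 25030009/25600 ≈ 977.73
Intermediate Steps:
T(Y) = 5 + 2*Y/(5 + Y) (T(Y) = 5 + (Y + Y)/(Y + 5) = 5 + (2*Y)/(5 + Y) = 5 + 2*Y/(5 + Y))
o(M, f) = M + f
p = 277/160 (p = 7/4 - 1/(4*(((25 + 7*1)/(5 + 1) - 5) + 13)) = 7/4 - 1/(4*(((25 + 7)/6 - 5) + 13)) = 7/4 - 1/(4*(((1/6)*32 - 5) + 13)) = 7/4 - 1/(4*((16/3 - 5) + 13)) = 7/4 - 1/(4*(1/3 + 13)) = 7/4 - 1/(4*40/3) = 7/4 - 1/4*3/40 = 7/4 - 3/160 = 277/160 ≈ 1.7313)
(-33 + p)**2 = (-33 + 277/160)**2 = (-5003/160)**2 = 25030009/25600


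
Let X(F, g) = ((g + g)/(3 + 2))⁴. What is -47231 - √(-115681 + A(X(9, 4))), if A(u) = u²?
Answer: -47231 - 3*I*√5019012601/625 ≈ -47231.0 - 340.06*I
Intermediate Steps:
X(F, g) = 16*g⁴/625 (X(F, g) = ((2*g)/5)⁴ = ((2*g)*(⅕))⁴ = (2*g/5)⁴ = 16*g⁴/625)
-47231 - √(-115681 + A(X(9, 4))) = -47231 - √(-115681 + ((16/625)*4⁴)²) = -47231 - √(-115681 + ((16/625)*256)²) = -47231 - √(-115681 + (4096/625)²) = -47231 - √(-115681 + 16777216/390625) = -47231 - √(-45171113409/390625) = -47231 - 3*I*√5019012601/625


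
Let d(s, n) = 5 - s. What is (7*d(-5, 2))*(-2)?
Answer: -140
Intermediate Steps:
(7*d(-5, 2))*(-2) = (7*(5 - 1*(-5)))*(-2) = (7*(5 + 5))*(-2) = (7*10)*(-2) = 70*(-2) = -140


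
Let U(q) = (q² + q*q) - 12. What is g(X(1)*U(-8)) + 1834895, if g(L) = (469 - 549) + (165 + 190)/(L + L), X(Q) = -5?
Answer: 425677009/232 ≈ 1.8348e+6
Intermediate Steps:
U(q) = -12 + 2*q² (U(q) = (q² + q²) - 12 = 2*q² - 12 = -12 + 2*q²)
g(L) = -80 + 355/(2*L) (g(L) = -80 + 355/((2*L)) = -80 + 355*(1/(2*L)) = -80 + 355/(2*L))
g(X(1)*U(-8)) + 1834895 = (-80 + 355/(2*((-5*(-12 + 2*(-8)²))))) + 1834895 = (-80 + 355/(2*((-5*(-12 + 2*64))))) + 1834895 = (-80 + 355/(2*((-5*(-12 + 128))))) + 1834895 = (-80 + 355/(2*((-5*116)))) + 1834895 = (-80 + (355/2)/(-580)) + 1834895 = (-80 + (355/2)*(-1/580)) + 1834895 = (-80 - 71/232) + 1834895 = -18631/232 + 1834895 = 425677009/232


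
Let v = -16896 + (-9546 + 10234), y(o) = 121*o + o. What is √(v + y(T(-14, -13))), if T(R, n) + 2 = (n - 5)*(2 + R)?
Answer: 30*√11 ≈ 99.499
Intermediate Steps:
T(R, n) = -2 + (-5 + n)*(2 + R) (T(R, n) = -2 + (n - 5)*(2 + R) = -2 + (-5 + n)*(2 + R))
y(o) = 122*o
v = -16208 (v = -16896 + 688 = -16208)
√(v + y(T(-14, -13))) = √(-16208 + 122*(-12 - 5*(-14) + 2*(-13) - 14*(-13))) = √(-16208 + 122*(-12 + 70 - 26 + 182)) = √(-16208 + 122*214) = √(-16208 + 26108) = √9900 = 30*√11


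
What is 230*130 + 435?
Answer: 30335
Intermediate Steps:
230*130 + 435 = 29900 + 435 = 30335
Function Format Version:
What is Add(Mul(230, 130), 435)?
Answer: 30335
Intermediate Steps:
Add(Mul(230, 130), 435) = Add(29900, 435) = 30335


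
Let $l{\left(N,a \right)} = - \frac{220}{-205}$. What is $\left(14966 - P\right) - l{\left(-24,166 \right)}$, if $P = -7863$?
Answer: $\frac{935945}{41} \approx 22828.0$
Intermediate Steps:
$l{\left(N,a \right)} = \frac{44}{41}$ ($l{\left(N,a \right)} = \left(-220\right) \left(- \frac{1}{205}\right) = \frac{44}{41}$)
$\left(14966 - P\right) - l{\left(-24,166 \right)} = \left(14966 - -7863\right) - \frac{44}{41} = \left(14966 + 7863\right) - \frac{44}{41} = 22829 - \frac{44}{41} = \frac{935945}{41}$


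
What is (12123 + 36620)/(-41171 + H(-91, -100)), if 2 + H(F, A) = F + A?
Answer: -48743/41364 ≈ -1.1784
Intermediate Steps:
H(F, A) = -2 + A + F (H(F, A) = -2 + (F + A) = -2 + (A + F) = -2 + A + F)
(12123 + 36620)/(-41171 + H(-91, -100)) = (12123 + 36620)/(-41171 + (-2 - 100 - 91)) = 48743/(-41171 - 193) = 48743/(-41364) = 48743*(-1/41364) = -48743/41364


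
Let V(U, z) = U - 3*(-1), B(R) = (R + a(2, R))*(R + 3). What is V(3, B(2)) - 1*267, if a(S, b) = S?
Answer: -261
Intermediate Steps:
B(R) = (2 + R)*(3 + R) (B(R) = (R + 2)*(R + 3) = (2 + R)*(3 + R))
V(U, z) = 3 + U (V(U, z) = U + 3 = 3 + U)
V(3, B(2)) - 1*267 = (3 + 3) - 1*267 = 6 - 267 = -261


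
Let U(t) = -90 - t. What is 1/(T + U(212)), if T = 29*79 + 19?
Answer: 1/2008 ≈ 0.00049801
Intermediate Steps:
T = 2310 (T = 2291 + 19 = 2310)
1/(T + U(212)) = 1/(2310 + (-90 - 1*212)) = 1/(2310 + (-90 - 212)) = 1/(2310 - 302) = 1/2008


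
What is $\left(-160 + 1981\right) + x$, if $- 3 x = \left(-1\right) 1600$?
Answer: $\frac{7063}{3} \approx 2354.3$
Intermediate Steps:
$x = \frac{1600}{3}$ ($x = - \frac{\left(-1\right) 1600}{3} = \left(- \frac{1}{3}\right) \left(-1600\right) = \frac{1600}{3} \approx 533.33$)
$\left(-160 + 1981\right) + x = \left(-160 + 1981\right) + \frac{1600}{3} = 1821 + \frac{1600}{3} = \frac{7063}{3}$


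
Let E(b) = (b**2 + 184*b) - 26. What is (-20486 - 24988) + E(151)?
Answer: 5085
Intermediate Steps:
E(b) = -26 + b**2 + 184*b
(-20486 - 24988) + E(151) = (-20486 - 24988) + (-26 + 151**2 + 184*151) = -45474 + (-26 + 22801 + 27784) = -45474 + 50559 = 5085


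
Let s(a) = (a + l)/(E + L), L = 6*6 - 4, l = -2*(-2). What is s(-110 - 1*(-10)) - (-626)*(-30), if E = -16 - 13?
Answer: -18812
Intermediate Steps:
l = 4
E = -29
L = 32 (L = 36 - 4 = 32)
s(a) = 4/3 + a/3 (s(a) = (a + 4)/(-29 + 32) = (4 + a)/3 = (4 + a)*(⅓) = 4/3 + a/3)
s(-110 - 1*(-10)) - (-626)*(-30) = (4/3 + (-110 - 1*(-10))/3) - (-626)*(-30) = (4/3 + (-110 + 10)/3) - 1*18780 = (4/3 + (⅓)*(-100)) - 18780 = (4/3 - 100/3) - 18780 = -32 - 18780 = -18812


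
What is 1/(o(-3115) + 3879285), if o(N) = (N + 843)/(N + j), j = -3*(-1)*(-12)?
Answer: 3151/12223629307 ≈ 2.5778e-7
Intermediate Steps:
j = -36 (j = 3*(-12) = -36)
o(N) = (843 + N)/(-36 + N) (o(N) = (N + 843)/(N - 36) = (843 + N)/(-36 + N))
1/(o(-3115) + 3879285) = 1/((843 - 3115)/(-36 - 3115) + 3879285) = 1/(-2272/(-3151) + 3879285) = 1/(-1/3151*(-2272) + 3879285) = 1/(2272/3151 + 3879285) = 1/(12223629307/3151) = 3151/12223629307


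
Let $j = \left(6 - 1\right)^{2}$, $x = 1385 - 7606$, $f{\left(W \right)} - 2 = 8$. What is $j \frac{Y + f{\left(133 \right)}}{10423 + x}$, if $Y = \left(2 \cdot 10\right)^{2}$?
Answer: $\frac{5125}{2101} \approx 2.4393$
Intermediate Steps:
$f{\left(W \right)} = 10$ ($f{\left(W \right)} = 2 + 8 = 10$)
$x = -6221$ ($x = 1385 - 7606 = -6221$)
$Y = 400$ ($Y = 20^{2} = 400$)
$j = 25$ ($j = 5^{2} = 25$)
$j \frac{Y + f{\left(133 \right)}}{10423 + x} = 25 \frac{400 + 10}{10423 - 6221} = 25 \cdot \frac{410}{4202} = 25 \cdot 410 \cdot \frac{1}{4202} = 25 \cdot \frac{205}{2101} = \frac{5125}{2101}$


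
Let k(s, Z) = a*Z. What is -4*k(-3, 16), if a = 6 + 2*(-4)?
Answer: 128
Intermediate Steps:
a = -2 (a = 6 - 8 = -2)
k(s, Z) = -2*Z
-4*k(-3, 16) = -(-8)*16 = -4*(-32) = 128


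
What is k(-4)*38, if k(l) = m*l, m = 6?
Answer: -912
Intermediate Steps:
k(l) = 6*l
k(-4)*38 = (6*(-4))*38 = -24*38 = -912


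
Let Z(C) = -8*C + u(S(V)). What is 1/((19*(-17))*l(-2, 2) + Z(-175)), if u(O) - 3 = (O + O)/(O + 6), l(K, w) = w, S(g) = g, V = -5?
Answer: 1/747 ≈ 0.0013387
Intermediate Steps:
u(O) = 3 + 2*O/(6 + O) (u(O) = 3 + (O + O)/(O + 6) = 3 + (2*O)/(6 + O) = 3 + 2*O/(6 + O))
Z(C) = -7 - 8*C (Z(C) = -8*C + (18 + 5*(-5))/(6 - 5) = -8*C + (18 - 25)/1 = -8*C + 1*(-7) = -8*C - 7 = -7 - 8*C)
1/((19*(-17))*l(-2, 2) + Z(-175)) = 1/((19*(-17))*2 + (-7 - 8*(-175))) = 1/(-323*2 + (-7 + 1400)) = 1/(-646 + 1393) = 1/747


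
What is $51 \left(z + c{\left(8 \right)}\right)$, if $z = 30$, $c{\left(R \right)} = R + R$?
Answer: $2346$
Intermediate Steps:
$c{\left(R \right)} = 2 R$
$51 \left(z + c{\left(8 \right)}\right) = 51 \left(30 + 2 \cdot 8\right) = 51 \left(30 + 16\right) = 51 \cdot 46 = 2346$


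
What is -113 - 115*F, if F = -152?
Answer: 17367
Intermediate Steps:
-113 - 115*F = -113 - 115*(-152) = -113 + 17480 = 17367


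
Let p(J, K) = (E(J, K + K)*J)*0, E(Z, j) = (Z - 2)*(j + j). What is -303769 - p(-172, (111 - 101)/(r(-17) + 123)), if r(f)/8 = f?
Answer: -303769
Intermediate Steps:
r(f) = 8*f
E(Z, j) = 2*j*(-2 + Z) (E(Z, j) = (-2 + Z)*(2*j) = 2*j*(-2 + Z))
p(J, K) = 0 (p(J, K) = ((2*(K + K)*(-2 + J))*J)*0 = ((2*(2*K)*(-2 + J))*J)*0 = ((4*K*(-2 + J))*J)*0 = (4*J*K*(-2 + J))*0 = 0)
-303769 - p(-172, (111 - 101)/(r(-17) + 123)) = -303769 - 1*0 = -303769 + 0 = -303769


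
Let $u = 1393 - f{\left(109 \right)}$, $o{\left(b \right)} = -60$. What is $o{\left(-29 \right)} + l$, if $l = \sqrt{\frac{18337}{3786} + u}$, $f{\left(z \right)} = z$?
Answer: $-60 + \frac{\sqrt{18474017946}}{3786} \approx -24.1$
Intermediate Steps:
$u = 1284$ ($u = 1393 - 109 = 1284$)
$l = \frac{\sqrt{18474017946}}{3786}$ ($l = \sqrt{\frac{18337}{3786} + 1284} = \sqrt{\frac{4879561}{3786}} = \frac{\sqrt{18474017946}}{3786} \approx 35.9$)
$o{\left(-29 \right)} + l = -60 + \frac{\sqrt{18474017946}}{3786}$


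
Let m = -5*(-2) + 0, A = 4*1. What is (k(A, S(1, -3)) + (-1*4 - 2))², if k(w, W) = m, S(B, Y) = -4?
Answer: 16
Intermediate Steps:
A = 4
m = 10 (m = 10 + 0 = 10)
k(w, W) = 10
(k(A, S(1, -3)) + (-1*4 - 2))² = (10 + (-1*4 - 2))² = (10 + (-4 - 2))² = (10 - 6)² = 4² = 16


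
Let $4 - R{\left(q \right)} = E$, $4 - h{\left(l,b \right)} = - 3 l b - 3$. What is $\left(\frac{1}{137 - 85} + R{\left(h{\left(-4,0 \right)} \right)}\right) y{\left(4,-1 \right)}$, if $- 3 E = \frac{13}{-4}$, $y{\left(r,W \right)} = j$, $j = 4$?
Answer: $\frac{458}{39} \approx 11.744$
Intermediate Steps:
$y{\left(r,W \right)} = 4$
$h{\left(l,b \right)} = 7 + 3 b l$ ($h{\left(l,b \right)} = 4 - \left(- 3 l b - 3\right) = 4 - \left(- 3 b l - 3\right) = 4 - \left(-3 - 3 b l\right) = 4 + \left(3 + 3 b l\right) = 7 + 3 b l$)
$E = \frac{13}{12}$ ($E = - \frac{13 \frac{1}{-4}}{3} = - \frac{13 \left(- \frac{1}{4}\right)}{3} = \left(- \frac{1}{3}\right) \left(- \frac{13}{4}\right) = \frac{13}{12} \approx 1.0833$)
$R{\left(q \right)} = \frac{35}{12}$ ($R{\left(q \right)} = 4 - \frac{13}{12} = \frac{35}{12}$)
$\left(\frac{1}{137 - 85} + R{\left(h{\left(-4,0 \right)} \right)}\right) y{\left(4,-1 \right)} = \left(\frac{1}{137 - 85} + \frac{35}{12}\right) 4 = \left(\frac{1}{52} + \frac{35}{12}\right) 4 = \frac{229}{78} \cdot 4 = \frac{458}{39}$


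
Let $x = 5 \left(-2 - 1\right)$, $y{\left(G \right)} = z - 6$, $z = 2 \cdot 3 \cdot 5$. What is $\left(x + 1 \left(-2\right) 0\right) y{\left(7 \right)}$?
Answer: $-360$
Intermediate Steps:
$z = 30$ ($z = 6 \cdot 5 = 30$)
$y{\left(G \right)} = 24$ ($y{\left(G \right)} = 30 - 6 = 24$)
$x = -15$ ($x = 5 \left(-3\right) = -15$)
$\left(x + 1 \left(-2\right) 0\right) y{\left(7 \right)} = \left(-15 + 1 \left(-2\right) 0\right) 24 = \left(-15 - 0\right) 24 = \left(-15 + 0\right) 24 = \left(-15\right) 24 = -360$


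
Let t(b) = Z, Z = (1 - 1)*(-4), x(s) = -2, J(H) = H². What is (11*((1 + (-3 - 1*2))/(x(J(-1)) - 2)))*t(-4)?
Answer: 0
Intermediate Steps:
Z = 0 (Z = 0*(-4) = 0)
t(b) = 0
(11*((1 + (-3 - 1*2))/(x(J(-1)) - 2)))*t(-4) = (11*((1 + (-3 - 1*2))/(-2 - 2)))*0 = (11*((1 + (-3 - 2))/(-4)))*0 = (11*((1 - 5)*(-¼)))*0 = (11*(-4*(-¼)))*0 = (11*1)*0 = 11*0 = 0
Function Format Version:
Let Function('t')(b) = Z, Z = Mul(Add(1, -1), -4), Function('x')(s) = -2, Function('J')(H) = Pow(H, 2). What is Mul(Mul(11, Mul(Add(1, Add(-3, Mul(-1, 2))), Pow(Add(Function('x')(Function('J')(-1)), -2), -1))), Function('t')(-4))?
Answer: 0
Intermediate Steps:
Z = 0 (Z = Mul(0, -4) = 0)
Function('t')(b) = 0
Mul(Mul(11, Mul(Add(1, Add(-3, Mul(-1, 2))), Pow(Add(Function('x')(Function('J')(-1)), -2), -1))), Function('t')(-4)) = Mul(Mul(11, Mul(Add(1, Add(-3, Mul(-1, 2))), Pow(Add(-2, -2), -1))), 0) = Mul(Mul(11, Mul(Add(1, Add(-3, -2)), Pow(-4, -1))), 0) = Mul(Mul(11, Mul(Add(1, -5), Rational(-1, 4))), 0) = Mul(Mul(11, Mul(-4, Rational(-1, 4))), 0) = Mul(Mul(11, 1), 0) = Mul(11, 0) = 0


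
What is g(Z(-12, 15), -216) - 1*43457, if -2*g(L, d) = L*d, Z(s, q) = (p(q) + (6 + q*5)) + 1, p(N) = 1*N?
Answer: -32981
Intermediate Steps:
p(N) = N
Z(s, q) = 7 + 6*q (Z(s, q) = (q + (6 + q*5)) + 1 = (q + (6 + 5*q)) + 1 = (6 + 6*q) + 1 = 7 + 6*q)
g(L, d) = -L*d/2
g(Z(-12, 15), -216) - 1*43457 = -½*(7 + 6*15)*(-216) - 1*43457 = -½*(7 + 90)*(-216) - 43457 = -½*97*(-216) - 43457 = 10476 - 43457 = -32981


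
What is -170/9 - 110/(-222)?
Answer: -6125/333 ≈ -18.393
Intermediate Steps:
-170/9 - 110/(-222) = -170*⅑ - 110*(-1/222) = -170/9 + 55/111 = -6125/333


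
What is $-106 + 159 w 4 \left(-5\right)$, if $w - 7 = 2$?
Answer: $-28726$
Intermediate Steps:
$w = 9$ ($w = 7 + 2 = 9$)
$-106 + 159 w 4 \left(-5\right) = -106 + 159 \cdot 9 \cdot 4 \left(-5\right) = -106 + 159 \cdot 36 \left(-5\right) = -106 + 159 \left(-180\right) = -106 - 28620 = -28726$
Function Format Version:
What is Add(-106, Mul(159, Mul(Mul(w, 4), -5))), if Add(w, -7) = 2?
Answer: -28726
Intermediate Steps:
w = 9 (w = Add(7, 2) = 9)
Add(-106, Mul(159, Mul(Mul(w, 4), -5))) = Add(-106, Mul(159, Mul(Mul(9, 4), -5))) = Add(-106, Mul(159, Mul(36, -5))) = Add(-106, Mul(159, -180)) = Add(-106, -28620) = -28726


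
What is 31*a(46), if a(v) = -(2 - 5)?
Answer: 93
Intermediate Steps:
a(v) = 3 (a(v) = -1*(-3) = 3)
31*a(46) = 31*3 = 93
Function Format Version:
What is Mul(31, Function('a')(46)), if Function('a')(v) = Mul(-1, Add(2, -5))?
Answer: 93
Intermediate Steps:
Function('a')(v) = 3 (Function('a')(v) = Mul(-1, -3) = 3)
Mul(31, Function('a')(46)) = Mul(31, 3) = 93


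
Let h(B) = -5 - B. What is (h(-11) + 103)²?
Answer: 11881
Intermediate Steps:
(h(-11) + 103)² = ((-5 - 1*(-11)) + 103)² = ((-5 + 11) + 103)² = (6 + 103)² = 109² = 11881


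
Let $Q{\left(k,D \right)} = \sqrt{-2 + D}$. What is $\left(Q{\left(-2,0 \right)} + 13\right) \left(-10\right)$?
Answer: $-130 - 10 i \sqrt{2} \approx -130.0 - 14.142 i$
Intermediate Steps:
$\left(Q{\left(-2,0 \right)} + 13\right) \left(-10\right) = \left(\sqrt{-2 + 0} + 13\right) \left(-10\right) = \left(\sqrt{-2} + 13\right) \left(-10\right) = \left(i \sqrt{2} + 13\right) \left(-10\right) = \left(13 + i \sqrt{2}\right) \left(-10\right) = -130 - 10 i \sqrt{2}$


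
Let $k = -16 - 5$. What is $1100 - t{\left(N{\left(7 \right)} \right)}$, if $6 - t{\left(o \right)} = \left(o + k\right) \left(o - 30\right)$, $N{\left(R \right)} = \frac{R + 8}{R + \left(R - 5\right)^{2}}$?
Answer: $\frac{200414}{121} \approx 1656.3$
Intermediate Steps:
$k = -21$ ($k = -16 - 5 = -21$)
$N{\left(R \right)} = \frac{8 + R}{R + \left(-5 + R\right)^{2}}$
$t{\left(o \right)} = 6 - \left(-30 + o\right) \left(-21 + o\right)$ ($t{\left(o \right)} = 6 - \left(o - 21\right) \left(o - 30\right) = 6 - \left(-21 + o\right) \left(-30 + o\right) = 6 - \left(-30 + o\right) \left(-21 + o\right)$)
$1100 - t{\left(N{\left(7 \right)} \right)} = 1100 - \left(-624 - \left(\frac{8 + 7}{7 + \left(-5 + 7\right)^{2}}\right)^{2} + 51 \frac{8 + 7}{7 + \left(-5 + 7\right)^{2}}\right) = 1100 - \left(-624 - \left(\frac{1}{7 + 2^{2}} \cdot 15\right)^{2} + 51 \frac{1}{7 + 2^{2}} \cdot 15\right) = 1100 - \left(-624 - \left(\frac{1}{7 + 4} \cdot 15\right)^{2} + 51 \frac{1}{7 + 4} \cdot 15\right) = 1100 - \left(-624 - \left(\frac{1}{11} \cdot 15\right)^{2} + 51 \cdot \frac{1}{11} \cdot 15\right) = 1100 - \left(-624 - \left(\frac{15}{11}\right)^{2} + 51 \cdot \frac{15}{11}\right) = 1100 - \left(-624 - \frac{225}{121} + \frac{765}{11}\right) = 1100 - - \frac{67314}{121} = 1100 + \frac{67314}{121} = \frac{200414}{121}$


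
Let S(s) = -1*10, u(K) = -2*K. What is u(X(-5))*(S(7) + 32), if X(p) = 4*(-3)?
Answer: 528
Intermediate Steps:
X(p) = -12
S(s) = -10
u(X(-5))*(S(7) + 32) = (-2*(-12))*(-10 + 32) = 24*22 = 528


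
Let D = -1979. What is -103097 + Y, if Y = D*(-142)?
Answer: 177921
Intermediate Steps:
Y = 281018 (Y = -1979*(-142) = 281018)
-103097 + Y = -103097 + 281018 = 177921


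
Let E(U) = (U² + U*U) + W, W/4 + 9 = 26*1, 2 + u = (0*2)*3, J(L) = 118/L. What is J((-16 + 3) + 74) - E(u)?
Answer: -4518/61 ≈ -74.066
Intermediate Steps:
u = -2 (u = -2 + (0*2)*3 = -2 + 0*3 = -2 + 0 = -2)
W = 68 (W = -36 + 4*(26*1) = -36 + 4*26 = -36 + 104 = 68)
E(U) = 68 + 2*U² (E(U) = (U² + U*U) + 68 = (U² + U²) + 68 = 2*U² + 68 = 68 + 2*U²)
J((-16 + 3) + 74) - E(u) = 118/((-16 + 3) + 74) - (68 + 2*(-2)²) = 118/(-13 + 74) - (68 + 2*4) = 118/61 - (68 + 8) = 118*(1/61) - 1*76 = 118/61 - 76 = -4518/61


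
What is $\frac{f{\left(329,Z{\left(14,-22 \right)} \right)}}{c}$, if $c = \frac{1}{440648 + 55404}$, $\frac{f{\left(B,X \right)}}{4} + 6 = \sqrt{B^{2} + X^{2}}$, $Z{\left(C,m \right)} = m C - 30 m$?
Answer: $-11905248 + 1984208 \sqrt{232145} \approx 9.4411 \cdot 10^{8}$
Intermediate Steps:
$Z{\left(C,m \right)} = - 30 m + C m$ ($Z{\left(C,m \right)} = C m - 30 m = - 30 m + C m$)
$f{\left(B,X \right)} = -24 + 4 \sqrt{B^{2} + X^{2}}$
$c = \frac{1}{496052} \approx 2.0159 \cdot 10^{-6}$
$\frac{f{\left(329,Z{\left(14,-22 \right)} \right)}}{c} = \left(-24 + 4 \sqrt{329^{2} + \left(- 22 \left(-30 + 14\right)\right)^{2}}\right) \frac{1}{\frac{1}{496052}} = \left(-24 + 4 \sqrt{108241 + \left(\left(-22\right) \left(-16\right)\right)^{2}}\right) 496052 = \left(-24 + 4 \sqrt{108241 + 352^{2}}\right) 496052 = \left(-24 + 4 \sqrt{108241 + 123904}\right) 496052 = \left(-24 + 4 \sqrt{232145}\right) 496052 = -11905248 + 1984208 \sqrt{232145}$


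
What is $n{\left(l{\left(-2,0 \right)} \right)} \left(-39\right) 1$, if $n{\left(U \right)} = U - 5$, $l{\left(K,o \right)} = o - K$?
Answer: $117$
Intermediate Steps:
$n{\left(U \right)} = -5 + U$ ($n{\left(U \right)} = U - 5 = -5 + U$)
$n{\left(l{\left(-2,0 \right)} \right)} \left(-39\right) 1 = \left(-5 + \left(0 - -2\right)\right) \left(-39\right) 1 = \left(-5 + \left(0 + 2\right)\right) \left(-39\right) 1 = \left(-5 + 2\right) \left(-39\right) 1 = \left(-3\right) \left(-39\right) 1 = 117 \cdot 1 = 117$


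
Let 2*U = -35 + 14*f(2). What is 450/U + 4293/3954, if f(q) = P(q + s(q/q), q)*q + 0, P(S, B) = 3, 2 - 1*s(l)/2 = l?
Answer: 1256319/64582 ≈ 19.453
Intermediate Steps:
s(l) = 4 - 2*l
f(q) = 3*q (f(q) = 3*q + 0 = 3*q)
U = 49/2 (U = (-35 + 14*(3*2))/2 = (-35 + 14*6)/2 = (-35 + 84)/2 = (½)*49 = 49/2 ≈ 24.500)
450/U + 4293/3954 = 450/(49/2) + 4293/3954 = 450*(2/49) + 4293*(1/3954) = 900/49 + 1431/1318 = 1256319/64582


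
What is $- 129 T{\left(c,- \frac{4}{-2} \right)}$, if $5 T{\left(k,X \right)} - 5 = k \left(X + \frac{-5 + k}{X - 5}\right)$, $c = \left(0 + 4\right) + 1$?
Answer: $-387$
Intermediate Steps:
$c = 5$ ($c = 4 + 1 = 5$)
$T{\left(k,X \right)} = 1 + \frac{k \left(X + \frac{-5 + k}{-5 + X}\right)}{5}$ ($T{\left(k,X \right)} = 1 + \frac{k \left(X + \frac{-5 + k}{X - 5}\right)}{5} = 1 + \frac{k \left(X + \frac{-5 + k}{-5 + X}\right)}{5}$)
$- 129 T{\left(c,- \frac{4}{-2} \right)} = - 129 \frac{-5 - \frac{4}{-2} - 5 + \frac{5^{2}}{5} - - \frac{4}{-2} \cdot 5 + \frac{1}{5} \cdot 5 \left(- \frac{4}{-2}\right)^{2}}{-5 - \frac{4}{-2}} = - 129 \frac{-5 - -2 - 5 + \frac{1}{5} \cdot 25 - \left(-4\right) \left(- \frac{1}{2}\right) 5 + \frac{1}{5} \cdot 5 \left(\left(-4\right) \left(- \frac{1}{2}\right)\right)^{2}}{-5 - -2} = - 129 \frac{-5 + 2 - 5 + 5 - 2 \cdot 5 + \frac{1}{5} \cdot 5 \cdot 2^{2}}{-5 + 2} = - 129 \frac{-5 + 2 - 5 + 5 - 10 + \frac{1}{5} \cdot 5 \cdot 4}{-3} = - 129 \left(- \frac{-5 + 2 - 5 + 5 - 10 + 4}{3}\right) = - 129 \left(\left(- \frac{1}{3}\right) \left(-9\right)\right) = \left(-129\right) 3 = -387$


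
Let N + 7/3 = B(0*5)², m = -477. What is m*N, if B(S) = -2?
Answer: -795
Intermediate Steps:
N = 5/3 (N = -7/3 + (-2)² = -7/3 + 4 = 5/3 ≈ 1.6667)
m*N = -477*5/3 = -795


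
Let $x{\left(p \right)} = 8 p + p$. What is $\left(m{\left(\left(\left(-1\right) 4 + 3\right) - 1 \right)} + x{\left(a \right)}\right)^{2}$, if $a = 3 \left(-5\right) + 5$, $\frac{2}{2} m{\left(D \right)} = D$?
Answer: $8464$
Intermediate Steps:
$m{\left(D \right)} = D$
$a = -10$ ($a = -15 + 5 = -10$)
$x{\left(p \right)} = 9 p$
$\left(m{\left(\left(\left(-1\right) 4 + 3\right) - 1 \right)} + x{\left(a \right)}\right)^{2} = \left(\left(\left(\left(-1\right) 4 + 3\right) - 1\right) + 9 \left(-10\right)\right)^{2} = \left(\left(\left(-4 + 3\right) - 1\right) - 90\right)^{2} = \left(\left(-1 - 1\right) - 90\right)^{2} = \left(-2 - 90\right)^{2} = \left(-92\right)^{2} = 8464$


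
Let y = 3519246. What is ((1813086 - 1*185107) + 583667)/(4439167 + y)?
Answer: 2211646/7958413 ≈ 0.27790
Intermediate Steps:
((1813086 - 1*185107) + 583667)/(4439167 + y) = ((1813086 - 1*185107) + 583667)/(4439167 + 3519246) = ((1813086 - 185107) + 583667)/7958413 = (1627979 + 583667)*(1/7958413) = 2211646*(1/7958413) = 2211646/7958413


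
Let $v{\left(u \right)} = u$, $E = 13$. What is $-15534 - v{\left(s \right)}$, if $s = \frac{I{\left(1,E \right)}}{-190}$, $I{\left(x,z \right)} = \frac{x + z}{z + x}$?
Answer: $- \frac{2951459}{190} \approx -15534.0$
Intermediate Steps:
$I{\left(x,z \right)} = 1$ ($I{\left(x,z \right)} = \frac{x + z}{x + z} = 1$)
$s = - \frac{1}{190}$ ($s = 1 \frac{1}{-190} = 1 \left(- \frac{1}{190}\right) = - \frac{1}{190} \approx -0.0052632$)
$-15534 - v{\left(s \right)} = -15534 - - \frac{1}{190} = -15534 + \frac{1}{190} = - \frac{2951459}{190}$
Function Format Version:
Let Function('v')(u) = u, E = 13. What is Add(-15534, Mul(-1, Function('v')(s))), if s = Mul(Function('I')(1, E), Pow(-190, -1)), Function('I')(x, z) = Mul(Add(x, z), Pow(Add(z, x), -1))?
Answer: Rational(-2951459, 190) ≈ -15534.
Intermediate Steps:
Function('I')(x, z) = 1 (Function('I')(x, z) = Mul(Add(x, z), Pow(Add(x, z), -1)) = 1)
s = Rational(-1, 190) (s = Mul(1, Pow(-190, -1)) = Mul(1, Rational(-1, 190)) = Rational(-1, 190) ≈ -0.0052632)
Add(-15534, Mul(-1, Function('v')(s))) = Add(-15534, Mul(-1, Rational(-1, 190))) = Add(-15534, Rational(1, 190)) = Rational(-2951459, 190)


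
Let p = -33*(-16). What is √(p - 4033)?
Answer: I*√3505 ≈ 59.203*I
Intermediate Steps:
p = 528
√(p - 4033) = √(528 - 4033) = √(-3505) = I*√3505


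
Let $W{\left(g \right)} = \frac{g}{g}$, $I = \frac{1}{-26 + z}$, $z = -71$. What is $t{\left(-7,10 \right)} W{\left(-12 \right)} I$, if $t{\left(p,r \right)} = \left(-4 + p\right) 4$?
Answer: $\frac{44}{97} \approx 0.45361$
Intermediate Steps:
$I = - \frac{1}{97}$ ($I = \frac{1}{-26 - 71} = \frac{1}{-97} = - \frac{1}{97} \approx -0.010309$)
$t{\left(p,r \right)} = -16 + 4 p$
$W{\left(g \right)} = 1$
$t{\left(-7,10 \right)} W{\left(-12 \right)} I = \left(-16 + 4 \left(-7\right)\right) 1 \left(- \frac{1}{97}\right) = \left(-16 - 28\right) 1 \left(- \frac{1}{97}\right) = \left(-44\right) 1 \left(- \frac{1}{97}\right) = \left(-44\right) \left(- \frac{1}{97}\right) = \frac{44}{97}$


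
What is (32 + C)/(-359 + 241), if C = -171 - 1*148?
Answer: 287/118 ≈ 2.4322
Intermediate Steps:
C = -319 (C = -171 - 148 = -319)
(32 + C)/(-359 + 241) = (32 - 319)/(-359 + 241) = -287/(-118) = -287*(-1/118) = 287/118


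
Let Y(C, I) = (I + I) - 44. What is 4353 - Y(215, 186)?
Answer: 4025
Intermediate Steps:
Y(C, I) = -44 + 2*I (Y(C, I) = 2*I - 44 = -44 + 2*I)
4353 - Y(215, 186) = 4353 - (-44 + 2*186) = 4353 - (-44 + 372) = 4353 - 1*328 = 4353 - 328 = 4025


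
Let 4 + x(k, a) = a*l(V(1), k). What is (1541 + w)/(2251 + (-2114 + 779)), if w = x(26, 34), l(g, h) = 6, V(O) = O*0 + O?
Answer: 1741/916 ≈ 1.9007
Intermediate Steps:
V(O) = O (V(O) = 0 + O = O)
x(k, a) = -4 + 6*a (x(k, a) = -4 + a*6 = -4 + 6*a)
w = 200 (w = -4 + 6*34 = -4 + 204 = 200)
(1541 + w)/(2251 + (-2114 + 779)) = (1541 + 200)/(2251 + (-2114 + 779)) = 1741/(2251 - 1335) = 1741/916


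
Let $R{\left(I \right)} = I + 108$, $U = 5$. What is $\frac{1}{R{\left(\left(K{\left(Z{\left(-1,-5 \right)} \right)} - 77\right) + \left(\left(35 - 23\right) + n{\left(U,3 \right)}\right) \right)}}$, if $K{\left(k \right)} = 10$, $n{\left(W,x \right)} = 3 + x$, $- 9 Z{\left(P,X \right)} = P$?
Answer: $\frac{1}{59} \approx 0.016949$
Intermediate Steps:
$Z{\left(P,X \right)} = - \frac{P}{9}$
$R{\left(I \right)} = 108 + I$
$\frac{1}{R{\left(\left(K{\left(Z{\left(-1,-5 \right)} \right)} - 77\right) + \left(\left(35 - 23\right) + n{\left(U,3 \right)}\right) \right)}} = \frac{1}{108 + \left(\left(10 - 77\right) + \left(\left(35 - 23\right) + \left(3 + 3\right)\right)\right)} = \frac{1}{108 + \left(-67 + \left(12 + 6\right)\right)} = \frac{1}{108 + \left(-67 + 18\right)} = \frac{1}{108 - 49} = \frac{1}{59}$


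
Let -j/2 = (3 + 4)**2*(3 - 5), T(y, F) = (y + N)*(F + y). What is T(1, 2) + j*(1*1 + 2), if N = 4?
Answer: 603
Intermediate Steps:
T(y, F) = (4 + y)*(F + y) (T(y, F) = (y + 4)*(F + y) = (4 + y)*(F + y))
j = 196 (j = -2*(3 + 4)**2*(3 - 5) = -2*7**2*(-2) = -98*(-2) = -2*(-98) = 196)
T(1, 2) + j*(1*1 + 2) = (1**2 + 4*2 + 4*1 + 2*1) + 196*(1*1 + 2) = (1 + 8 + 4 + 2) + 196*(1 + 2) = 15 + 196*3 = 15 + 588 = 603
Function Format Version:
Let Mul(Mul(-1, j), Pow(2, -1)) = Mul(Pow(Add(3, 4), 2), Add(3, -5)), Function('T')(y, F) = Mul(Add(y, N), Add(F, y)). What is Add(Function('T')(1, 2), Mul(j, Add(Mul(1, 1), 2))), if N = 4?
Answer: 603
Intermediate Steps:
Function('T')(y, F) = Mul(Add(4, y), Add(F, y)) (Function('T')(y, F) = Mul(Add(y, 4), Add(F, y)) = Mul(Add(4, y), Add(F, y)))
j = 196 (j = Mul(-2, Mul(Pow(Add(3, 4), 2), Add(3, -5))) = Mul(-2, Mul(Pow(7, 2), -2)) = Mul(-2, Mul(49, -2)) = Mul(-2, -98) = 196)
Add(Function('T')(1, 2), Mul(j, Add(Mul(1, 1), 2))) = Add(Add(Pow(1, 2), Mul(4, 2), Mul(4, 1), Mul(2, 1)), Mul(196, Add(Mul(1, 1), 2))) = Add(Add(1, 8, 4, 2), Mul(196, Add(1, 2))) = Add(15, Mul(196, 3)) = Add(15, 588) = 603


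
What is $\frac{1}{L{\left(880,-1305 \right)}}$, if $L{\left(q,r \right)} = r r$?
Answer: $\frac{1}{1703025} \approx 5.8719 \cdot 10^{-7}$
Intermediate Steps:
$L{\left(q,r \right)} = r^{2}$
$\frac{1}{L{\left(880,-1305 \right)}} = \frac{1}{\left(-1305\right)^{2}} = \frac{1}{1703025}$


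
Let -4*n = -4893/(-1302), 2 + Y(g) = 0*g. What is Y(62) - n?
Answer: -263/248 ≈ -1.0605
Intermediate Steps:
Y(g) = -2 (Y(g) = -2 + 0*g = -2 + 0 = -2)
n = -233/248 (n = -(-4893)/(4*(-1302)) = -(-4893)*(-1)/(4*1302) = -¼*233/62 = -233/248 ≈ -0.93952)
Y(62) - n = -2 - 1*(-233/248) = -2 + 233/248 = -263/248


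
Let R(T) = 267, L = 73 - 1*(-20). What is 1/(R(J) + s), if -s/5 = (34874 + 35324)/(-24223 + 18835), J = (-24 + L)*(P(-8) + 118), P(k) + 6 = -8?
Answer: 2694/894793 ≈ 0.0030108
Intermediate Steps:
L = 93 (L = 73 + 20 = 93)
P(k) = -14 (P(k) = -6 - 8 = -14)
J = 7176 (J = (-24 + 93)*(-14 + 118) = 69*104 = 7176)
s = 175495/2694 (s = -5*(34874 + 35324)/(-24223 + 18835) = -350990/(-5388) = -350990*(-1)/5388 = -5*(-35099/2694) = 175495/2694 ≈ 65.143)
1/(R(J) + s) = 1/(267 + 175495/2694) = 1/(894793/2694) = 2694/894793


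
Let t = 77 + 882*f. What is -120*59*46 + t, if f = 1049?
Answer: 599615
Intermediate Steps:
t = 925295 (t = 77 + 882*1049 = 77 + 925218 = 925295)
-120*59*46 + t = -120*59*46 + 925295 = -7080*46 + 925295 = -325680 + 925295 = 599615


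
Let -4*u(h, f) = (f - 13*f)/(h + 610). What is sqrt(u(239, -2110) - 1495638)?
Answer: 4*I*sqrt(7486546807)/283 ≈ 1223.0*I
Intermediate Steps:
u(h, f) = 3*f/(610 + h) (u(h, f) = -(f - 13*f)/(4*(h + 610)) = -(-12*f)/(4*(610 + h)) = -(-3)*f/(610 + h) = 3*f/(610 + h))
sqrt(u(239, -2110) - 1495638) = sqrt(3*(-2110)/(610 + 239) - 1495638) = sqrt(3*(-2110)/849 - 1495638) = sqrt(3*(-2110)*(1/849) - 1495638) = sqrt(-2110/283 - 1495638) = sqrt(-423267664/283) = 4*I*sqrt(7486546807)/283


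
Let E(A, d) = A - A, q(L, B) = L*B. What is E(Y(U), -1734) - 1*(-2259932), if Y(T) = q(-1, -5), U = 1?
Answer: 2259932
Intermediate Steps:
q(L, B) = B*L
Y(T) = 5 (Y(T) = -5*(-1) = 5)
E(A, d) = 0
E(Y(U), -1734) - 1*(-2259932) = 0 - 1*(-2259932) = 0 + 2259932 = 2259932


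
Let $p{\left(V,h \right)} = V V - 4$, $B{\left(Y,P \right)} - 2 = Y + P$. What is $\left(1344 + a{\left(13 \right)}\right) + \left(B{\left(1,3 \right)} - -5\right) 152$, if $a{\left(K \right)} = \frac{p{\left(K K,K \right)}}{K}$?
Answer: $\frac{67765}{13} \approx 5212.7$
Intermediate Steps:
$B{\left(Y,P \right)} = 2 + P + Y$ ($B{\left(Y,P \right)} = 2 + \left(Y + P\right) = 2 + \left(P + Y\right) = 2 + P + Y$)
$p{\left(V,h \right)} = -4 + V^{2}$ ($p{\left(V,h \right)} = V^{2} - 4 = -4 + V^{2}$)
$a{\left(K \right)} = \frac{-4 + K^{4}}{K}$ ($a{\left(K \right)} = \frac{-4 + \left(K K\right)^{2}}{K} = \frac{-4 + \left(K^{2}\right)^{2}}{K} = \frac{-4 + K^{4}}{K}$)
$\left(1344 + a{\left(13 \right)}\right) + \left(B{\left(1,3 \right)} - -5\right) 152 = \left(1344 + \frac{-4 + 13^{4}}{13}\right) + \left(\left(2 + 3 + 1\right) - -5\right) 152 = \left(1344 + \frac{-4 + 28561}{13}\right) + \left(6 + 5\right) 152 = \left(1344 + \frac{1}{13} \cdot 28557\right) + 11 \cdot 152 = \left(1344 + \frac{28557}{13}\right) + 1672 = \frac{46029}{13} + 1672 = \frac{67765}{13}$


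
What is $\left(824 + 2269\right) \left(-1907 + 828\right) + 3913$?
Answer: $-3333434$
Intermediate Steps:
$\left(824 + 2269\right) \left(-1907 + 828\right) + 3913 = 3093 \left(-1079\right) + 3913 = -3337347 + 3913 = -3333434$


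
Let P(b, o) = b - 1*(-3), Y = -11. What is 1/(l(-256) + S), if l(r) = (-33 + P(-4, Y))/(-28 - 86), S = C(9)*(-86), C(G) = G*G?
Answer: -57/397045 ≈ -0.00014356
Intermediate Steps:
P(b, o) = 3 + b (P(b, o) = b + 3 = 3 + b)
C(G) = G**2
S = -6966 (S = 9**2*(-86) = 81*(-86) = -6966)
l(r) = 17/57 (l(r) = (-33 + (3 - 4))/(-28 - 86) = (-33 - 1)/(-114) = -34*(-1/114) = 17/57)
1/(l(-256) + S) = 1/(17/57 - 6966) = 1/(-397045/57) = -57/397045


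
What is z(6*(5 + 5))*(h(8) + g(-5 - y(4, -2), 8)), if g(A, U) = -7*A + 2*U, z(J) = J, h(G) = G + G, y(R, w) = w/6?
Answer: 3880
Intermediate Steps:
y(R, w) = w/6 (y(R, w) = w*(1/6) = w/6)
h(G) = 2*G
z(6*(5 + 5))*(h(8) + g(-5 - y(4, -2), 8)) = (6*(5 + 5))*(2*8 + (-7*(-5 - (-2)/6) + 2*8)) = (6*10)*(16 + (-7*(-5 - 1*(-1/3)) + 16)) = 60*(16 + (-7*(-5 + 1/3) + 16)) = 60*(16 + (-7*(-14/3) + 16)) = 60*(16 + (98/3 + 16)) = 60*(16 + 146/3) = 60*(194/3) = 3880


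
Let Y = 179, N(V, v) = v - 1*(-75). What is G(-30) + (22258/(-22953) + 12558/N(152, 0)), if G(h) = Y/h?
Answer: 61400657/382550 ≈ 160.50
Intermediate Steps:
N(V, v) = 75 + v (N(V, v) = v + 75 = 75 + v)
G(h) = 179/h
G(-30) + (22258/(-22953) + 12558/N(152, 0)) = 179/(-30) + (22258/(-22953) + 12558/(75 + 0)) = 179*(-1/30) + (22258*(-1/22953) + 12558/75) = -179/30 + (-22258/22953 + 12558*(1/75)) = -179/30 + (-22258/22953 + 4186/25) = -179/30 + 95524808/573825 = 61400657/382550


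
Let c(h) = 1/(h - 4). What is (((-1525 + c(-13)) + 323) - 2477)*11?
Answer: -687984/17 ≈ -40470.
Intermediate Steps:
c(h) = 1/(-4 + h)
(((-1525 + c(-13)) + 323) - 2477)*11 = (((-1525 + 1/(-4 - 13)) + 323) - 2477)*11 = (((-1525 + 1/(-17)) + 323) - 2477)*11 = (((-1525 - 1/17) + 323) - 2477)*11 = ((-25926/17 + 323) - 2477)*11 = (-20435/17 - 2477)*11 = -62544/17*11 = -687984/17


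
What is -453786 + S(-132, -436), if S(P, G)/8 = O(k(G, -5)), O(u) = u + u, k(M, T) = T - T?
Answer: -453786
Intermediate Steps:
k(M, T) = 0
O(u) = 2*u
S(P, G) = 0 (S(P, G) = 8*(2*0) = 8*0 = 0)
-453786 + S(-132, -436) = -453786 + 0 = -453786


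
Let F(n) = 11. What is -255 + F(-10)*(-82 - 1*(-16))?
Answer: -981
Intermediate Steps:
-255 + F(-10)*(-82 - 1*(-16)) = -255 + 11*(-82 - 1*(-16)) = -255 + 11*(-82 + 16) = -255 + 11*(-66) = -255 - 726 = -981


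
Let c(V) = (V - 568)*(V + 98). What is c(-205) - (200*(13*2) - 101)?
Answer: 77612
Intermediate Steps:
c(V) = (-568 + V)*(98 + V)
c(-205) - (200*(13*2) - 101) = (-55664 + (-205)**2 - 470*(-205)) - (200*(13*2) - 101) = (-55664 + 42025 + 96350) - (200*26 - 101) = 82711 - (5200 - 101) = 82711 - 1*5099 = 82711 - 5099 = 77612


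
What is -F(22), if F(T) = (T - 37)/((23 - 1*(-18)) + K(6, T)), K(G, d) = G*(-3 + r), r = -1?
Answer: 15/17 ≈ 0.88235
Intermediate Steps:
K(G, d) = -4*G (K(G, d) = G*(-3 - 1) = G*(-4) = -4*G)
F(T) = -37/17 + T/17 (F(T) = (T - 37)/((23 - 1*(-18)) - 4*6) = (-37 + T)/((23 + 18) - 24) = (-37 + T)/(41 - 24) = (-37 + T)/17 = (-37 + T)*(1/17) = -37/17 + T/17)
-F(22) = -(-37/17 + (1/17)*22) = -(-37/17 + 22/17) = -1*(-15/17) = 15/17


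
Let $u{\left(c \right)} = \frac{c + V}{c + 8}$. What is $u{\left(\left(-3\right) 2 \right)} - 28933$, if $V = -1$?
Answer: $- \frac{57873}{2} \approx -28937.0$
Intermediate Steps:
$u{\left(c \right)} = \frac{-1 + c}{8 + c}$ ($u{\left(c \right)} = \frac{c - 1}{c + 8} = \frac{-1 + c}{8 + c}$)
$u{\left(\left(-3\right) 2 \right)} - 28933 = \frac{-1 - 6}{8 - 6} - 28933 = \frac{1}{2} \left(-7\right) - 28933 = - \frac{7}{2} - 28933 = - \frac{57873}{2}$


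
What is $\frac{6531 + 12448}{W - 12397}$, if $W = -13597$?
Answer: $- \frac{18979}{25994} \approx -0.73013$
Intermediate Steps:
$\frac{6531 + 12448}{W - 12397} = \frac{6531 + 12448}{-13597 - 12397} = \frac{18979}{-25994} = 18979 \left(- \frac{1}{25994}\right) = - \frac{18979}{25994}$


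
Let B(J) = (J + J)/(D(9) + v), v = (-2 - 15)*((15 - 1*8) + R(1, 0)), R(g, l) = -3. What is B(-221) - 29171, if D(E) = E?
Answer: -1720647/59 ≈ -29164.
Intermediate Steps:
v = -68 (v = (-2 - 15)*((15 - 1*8) - 3) = -17*((15 - 8) - 3) = -17*(7 - 3) = -17*4 = -68)
B(J) = -2*J/59 (B(J) = (J + J)/(9 - 68) = (2*J)/(-59) = (2*J)*(-1/59) = -2*J/59)
B(-221) - 29171 = -2/59*(-221) - 29171 = 442/59 - 29171 = -1720647/59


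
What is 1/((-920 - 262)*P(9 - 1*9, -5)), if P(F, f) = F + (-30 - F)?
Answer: 1/35460 ≈ 2.8201e-5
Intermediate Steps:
P(F, f) = -30
1/((-920 - 262)*P(9 - 1*9, -5)) = 1/(-920 - 262*(-30)) = -1/30/(-1182) = -1/1182*(-1/30) = 1/35460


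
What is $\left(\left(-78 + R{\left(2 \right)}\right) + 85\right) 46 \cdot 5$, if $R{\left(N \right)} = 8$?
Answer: $3450$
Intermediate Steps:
$\left(\left(-78 + R{\left(2 \right)}\right) + 85\right) 46 \cdot 5 = \left(\left(-78 + 8\right) + 85\right) 46 \cdot 5 = \left(-70 + 85\right) 230 = 15 \cdot 230 = 3450$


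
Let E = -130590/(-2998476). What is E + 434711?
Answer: 72415035057/166582 ≈ 4.3471e+5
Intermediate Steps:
E = 7255/166582 (E = -130590*(-1/2998476) = 7255/166582 ≈ 0.043552)
E + 434711 = 7255/166582 + 434711 = 72415035057/166582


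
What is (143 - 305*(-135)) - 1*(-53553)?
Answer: 94871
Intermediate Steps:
(143 - 305*(-135)) - 1*(-53553) = (143 + 41175) + 53553 = 41318 + 53553 = 94871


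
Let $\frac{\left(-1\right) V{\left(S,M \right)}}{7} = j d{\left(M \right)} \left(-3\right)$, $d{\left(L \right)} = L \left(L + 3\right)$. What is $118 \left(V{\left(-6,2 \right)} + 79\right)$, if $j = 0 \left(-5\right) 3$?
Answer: $9322$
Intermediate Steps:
$d{\left(L \right)} = L \left(3 + L\right)$
$j = 0$ ($j = 0 \cdot 3 = 0$)
$V{\left(S,M \right)} = 0$ ($V{\left(S,M \right)} = - 7 \cdot 0 M \left(3 + M\right) \left(-3\right) = - 7 \cdot 0 \left(-3\right) = \left(-7\right) 0 = 0$)
$118 \left(V{\left(-6,2 \right)} + 79\right) = 118 \left(0 + 79\right) = 118 \cdot 79 = 9322$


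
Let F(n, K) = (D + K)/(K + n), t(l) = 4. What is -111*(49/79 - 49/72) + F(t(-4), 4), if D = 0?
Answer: 13639/1896 ≈ 7.1936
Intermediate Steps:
F(n, K) = K/(K + n) (F(n, K) = (0 + K)/(K + n) = K/(K + n))
-111*(49/79 - 49/72) + F(t(-4), 4) = -111*(49/79 - 49/72) + 4/(4 + 4) = -111*(49*(1/79) - 49*1/72) + 4/8 = -111*(49/79 - 49/72) + 4*(⅛) = -111*(-343/5688) + ½ = 12691/1896 + ½ = 13639/1896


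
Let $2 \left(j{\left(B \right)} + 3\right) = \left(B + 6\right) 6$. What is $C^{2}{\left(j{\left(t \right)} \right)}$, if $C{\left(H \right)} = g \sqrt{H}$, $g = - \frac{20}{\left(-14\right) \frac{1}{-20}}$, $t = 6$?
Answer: $\frac{1320000}{49} \approx 26939.0$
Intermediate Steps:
$j{\left(B \right)} = 15 + 3 B$ ($j{\left(B \right)} = -3 + \frac{\left(B + 6\right) 6}{2} = -3 + \frac{\left(6 + B\right) 6}{2} = -3 + \frac{36 + 6 B}{2} = -3 + \left(18 + 3 B\right) = 15 + 3 B$)
$g = - \frac{200}{7}$ ($g = - \frac{20}{\left(-14\right) \left(- \frac{1}{20}\right)} = - \frac{20}{\frac{7}{10}} = \left(-20\right) \frac{10}{7} = - \frac{200}{7} \approx -28.571$)
$C{\left(H \right)} = - \frac{200 \sqrt{H}}{7}$
$C^{2}{\left(j{\left(t \right)} \right)} = \left(- \frac{200 \sqrt{15 + 3 \cdot 6}}{7}\right)^{2} = \left(- \frac{200 \sqrt{15 + 18}}{7}\right)^{2} = \left(- \frac{200 \sqrt{33}}{7}\right)^{2} = \frac{1320000}{49}$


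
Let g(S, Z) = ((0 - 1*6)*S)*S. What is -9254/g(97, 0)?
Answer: 4627/28227 ≈ 0.16392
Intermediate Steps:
g(S, Z) = -6*S² (g(S, Z) = ((0 - 6)*S)*S = (-6*S)*S = -6*S²)
-9254/g(97, 0) = -9254/((-6*97²)) = -9254/((-6*9409)) = -9254/(-56454) = -9254*(-1/56454) = 4627/28227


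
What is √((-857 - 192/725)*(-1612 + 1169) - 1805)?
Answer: √7946678774/145 ≈ 614.79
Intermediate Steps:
√((-857 - 192/725)*(-1612 + 1169) - 1805) = √((-857 - 192*1/725)*(-443) - 1805) = √((-857 - 192/725)*(-443) - 1805) = √(-621517/725*(-443) - 1805) = √(275332031/725 - 1805) = √(274023406/725) = √7946678774/145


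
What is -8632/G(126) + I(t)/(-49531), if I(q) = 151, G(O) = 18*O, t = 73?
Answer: -106973515/28084077 ≈ -3.8090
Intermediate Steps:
-8632/G(126) + I(t)/(-49531) = -8632/(18*126) + 151/(-49531) = -8632/2268 + 151*(-1/49531) = -8632*1/2268 - 151/49531 = -2158/567 - 151/49531 = -106973515/28084077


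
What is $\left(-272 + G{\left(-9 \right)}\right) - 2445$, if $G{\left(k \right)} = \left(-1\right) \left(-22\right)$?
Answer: $-2695$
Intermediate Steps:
$G{\left(k \right)} = 22$
$\left(-272 + G{\left(-9 \right)}\right) - 2445 = \left(-272 + 22\right) - 2445 = -250 - 2445 = -2695$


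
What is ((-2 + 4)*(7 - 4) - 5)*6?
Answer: 6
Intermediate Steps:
((-2 + 4)*(7 - 4) - 5)*6 = (2*3 - 5)*6 = (6 - 5)*6 = 1*6 = 6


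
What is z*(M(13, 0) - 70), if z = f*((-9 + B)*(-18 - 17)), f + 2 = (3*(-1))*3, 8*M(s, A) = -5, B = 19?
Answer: -1087625/4 ≈ -2.7191e+5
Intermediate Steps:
M(s, A) = -5/8 (M(s, A) = (1/8)*(-5) = -5/8)
f = -11 (f = -2 + (3*(-1))*3 = -2 - 3*3 = -2 - 9 = -11)
z = 3850 (z = -11*(-9 + 19)*(-18 - 17) = -110*(-35) = -11*(-350) = 3850)
z*(M(13, 0) - 70) = 3850*(-5/8 - 70) = 3850*(-565/8) = -1087625/4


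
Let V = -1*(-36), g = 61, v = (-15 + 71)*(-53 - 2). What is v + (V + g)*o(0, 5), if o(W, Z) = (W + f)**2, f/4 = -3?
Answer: 10888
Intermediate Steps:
f = -12 (f = 4*(-3) = -12)
o(W, Z) = (-12 + W)**2 (o(W, Z) = (W - 12)**2 = (-12 + W)**2)
v = -3080 (v = 56*(-55) = -3080)
V = 36
v + (V + g)*o(0, 5) = -3080 + (36 + 61)*(-12 + 0)**2 = -3080 + 97*(-12)**2 = -3080 + 97*144 = -3080 + 13968 = 10888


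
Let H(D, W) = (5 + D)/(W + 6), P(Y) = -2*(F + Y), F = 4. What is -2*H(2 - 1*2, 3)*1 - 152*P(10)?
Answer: 38294/9 ≈ 4254.9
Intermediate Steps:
P(Y) = -8 - 2*Y (P(Y) = -2*(4 + Y) = -8 - 2*Y)
H(D, W) = (5 + D)/(6 + W)
-2*H(2 - 1*2, 3)*1 - 152*P(10) = -2*(5 + (2 - 1*2))/(6 + 3)*1 - 152*(-8 - 2*10) = -2*(5 + (2 - 2))/9*1 - 152*(-8 - 20) = -2*(5 + 0)/9*1 - 152*(-28) = -2*5/9*1 + 4256 = -10/9*1 + 4256 = -10/9 + 4256 = 38294/9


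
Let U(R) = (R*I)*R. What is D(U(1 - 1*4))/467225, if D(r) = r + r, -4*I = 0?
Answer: 0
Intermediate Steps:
I = 0 (I = -1/4*0 = 0)
U(R) = 0 (U(R) = (R*0)*R = 0*R = 0)
D(r) = 2*r
D(U(1 - 1*4))/467225 = (2*0)/467225 = 0*(1/467225) = 0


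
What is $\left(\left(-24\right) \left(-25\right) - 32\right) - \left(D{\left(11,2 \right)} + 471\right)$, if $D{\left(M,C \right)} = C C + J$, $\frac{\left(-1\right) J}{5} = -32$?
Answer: $-67$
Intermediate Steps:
$J = 160$ ($J = \left(-5\right) \left(-32\right) = 160$)
$D{\left(M,C \right)} = 160 + C^{2}$ ($D{\left(M,C \right)} = C C + 160 = C^{2} + 160 = 160 + C^{2}$)
$\left(\left(-24\right) \left(-25\right) - 32\right) - \left(D{\left(11,2 \right)} + 471\right) = \left(\left(-24\right) \left(-25\right) - 32\right) - \left(\left(160 + 2^{2}\right) + 471\right) = \left(600 - 32\right) - \left(\left(160 + 4\right) + 471\right) = 568 - \left(164 + 471\right) = 568 - 635 = -67$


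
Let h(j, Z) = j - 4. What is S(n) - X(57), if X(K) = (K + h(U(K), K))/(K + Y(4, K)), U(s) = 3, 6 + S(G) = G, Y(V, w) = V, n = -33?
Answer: -2435/61 ≈ -39.918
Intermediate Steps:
S(G) = -6 + G
h(j, Z) = -4 + j
X(K) = (-1 + K)/(4 + K) (X(K) = (K + (-4 + 3))/(K + 4) = (K - 1)/(4 + K) = (-1 + K)/(4 + K))
S(n) - X(57) = (-6 - 33) - (-1 + 57)/(4 + 57) = -39 - 56/61 = -2435/61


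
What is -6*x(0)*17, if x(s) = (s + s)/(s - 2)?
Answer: 0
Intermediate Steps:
x(s) = 2*s/(-2 + s) (x(s) = (2*s)/(-2 + s) = 2*s/(-2 + s))
-6*x(0)*17 = -12*0/(-2 + 0)*17 = -12*0/(-2)*17 = -12*0*(-1)/2*17 = -6*0*17 = 0*17 = 0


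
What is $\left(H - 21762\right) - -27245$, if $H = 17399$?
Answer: $22882$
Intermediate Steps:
$\left(H - 21762\right) - -27245 = \left(17399 - 21762\right) - -27245 = -4363 + 27245 = 22882$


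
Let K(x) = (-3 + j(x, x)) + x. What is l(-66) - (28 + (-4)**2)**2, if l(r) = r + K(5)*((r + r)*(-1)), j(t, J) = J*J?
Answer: 1562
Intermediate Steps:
j(t, J) = J**2
K(x) = -3 + x + x**2 (K(x) = (-3 + x**2) + x = -3 + x + x**2)
l(r) = -53*r (l(r) = r + (-3 + 5 + 5**2)*((r + r)*(-1)) = r + (-3 + 5 + 25)*((2*r)*(-1)) = r + 27*(-2*r) = r - 54*r = -53*r)
l(-66) - (28 + (-4)**2)**2 = -53*(-66) - (28 + (-4)**2)**2 = 3498 - (28 + 16)**2 = 3498 - 1*44**2 = 3498 - 1*1936 = 3498 - 1936 = 1562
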